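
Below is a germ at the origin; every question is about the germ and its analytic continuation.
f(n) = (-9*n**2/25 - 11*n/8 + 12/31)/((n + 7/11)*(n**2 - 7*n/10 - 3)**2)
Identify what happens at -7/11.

The denominator factor n + 7/11 vanishes at -7/11 and appears to the power 1; the numerator there equals 837457/750200, nonzero, and no other factor vanishes.
Hence a pole whose order is the multiplicity, 1.

The point is a pole of order 1.


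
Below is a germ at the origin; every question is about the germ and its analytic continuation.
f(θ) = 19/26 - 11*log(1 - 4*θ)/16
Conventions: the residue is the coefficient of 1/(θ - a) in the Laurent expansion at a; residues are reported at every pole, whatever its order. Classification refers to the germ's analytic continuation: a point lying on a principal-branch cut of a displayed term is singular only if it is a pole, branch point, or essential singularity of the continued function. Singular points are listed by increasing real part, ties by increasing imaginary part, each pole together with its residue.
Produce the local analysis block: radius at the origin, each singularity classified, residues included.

Branch term (-11/16)*log(1 - θ/(1/4)): its argument vanishes at θ = 1/4, a logarithmic branch point, modulus 1/4.
The radius of convergence is the smallest modulus among the singular points: 1/4.

Radius of convergence at 0: 1/4.
At 1/4: a logarithmic branch point.


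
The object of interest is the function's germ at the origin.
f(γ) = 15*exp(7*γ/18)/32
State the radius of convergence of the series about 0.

The factor exp(7*γ/18) is entire and contributes no finite singular point.
The polynomial part has no poles.
No finite singular points: the Taylor series at 0 converges everywhere.

The radius of convergence is infinite.


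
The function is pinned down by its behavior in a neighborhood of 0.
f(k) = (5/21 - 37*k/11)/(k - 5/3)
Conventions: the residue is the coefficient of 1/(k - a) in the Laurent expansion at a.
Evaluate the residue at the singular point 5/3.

At the order-1 pole 5/3 set g(k) = (k - (5/3))*f(k) = 5/21 - 37*k/11.
Simple pole: residue = g(a) at a = 5/3, which is -1240/231.

The residue is -1240/231.


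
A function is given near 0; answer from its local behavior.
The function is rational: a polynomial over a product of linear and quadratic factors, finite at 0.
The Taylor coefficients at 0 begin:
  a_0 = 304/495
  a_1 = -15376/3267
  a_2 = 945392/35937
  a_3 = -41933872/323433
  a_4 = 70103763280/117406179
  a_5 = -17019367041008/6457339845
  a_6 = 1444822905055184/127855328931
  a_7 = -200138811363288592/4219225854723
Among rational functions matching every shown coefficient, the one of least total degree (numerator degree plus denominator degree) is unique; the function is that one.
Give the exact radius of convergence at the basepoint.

No rational of total degree below 6 reproduces all 8 coefficients; solving the [1/5] Pade equations on them gives f(σ) = (18*σ/11 + 38/5)/((σ + 3/11)**2*(σ + 11/2)**3), whose expansion matches every shown term.
Denominator factor (σ + 3/11)^2: pole of order 2 at -3/11, modulus 3/11.
Denominator factor (σ + 11/2)^3: pole of order 3 at -11/2, modulus 11/2.
The radius of convergence is the smallest modulus among the singular points: 3/11.

The radius of convergence is 3/11.


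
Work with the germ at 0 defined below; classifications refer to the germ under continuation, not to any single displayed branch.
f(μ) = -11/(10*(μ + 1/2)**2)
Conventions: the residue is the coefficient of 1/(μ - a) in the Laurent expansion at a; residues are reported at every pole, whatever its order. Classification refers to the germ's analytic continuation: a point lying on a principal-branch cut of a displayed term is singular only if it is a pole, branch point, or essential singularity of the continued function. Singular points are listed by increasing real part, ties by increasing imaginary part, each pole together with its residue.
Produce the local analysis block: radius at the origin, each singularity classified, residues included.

Denominator factor (μ + 1/2)^2: pole of order 2 at -1/2, modulus 1/2.
The radius of convergence is the smallest modulus among the singular points: 1/2.
At the order-2 pole -1/2 set g(μ) = (μ - (-1/2))^2*f(μ) = -11/10.
Order-2 pole: residue = g'(a); g'(-1/2) = 0, so the residue is 0.

Radius of convergence at 0: 1/2.
At -1/2: a pole of order 2; residue 0.


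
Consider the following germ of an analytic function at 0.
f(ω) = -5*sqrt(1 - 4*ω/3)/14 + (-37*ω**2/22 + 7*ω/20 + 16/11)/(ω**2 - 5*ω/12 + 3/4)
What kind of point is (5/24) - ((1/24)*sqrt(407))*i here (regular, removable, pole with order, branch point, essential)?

The denominator factor ω**2 - 5*ω/12 + 3/4 vanishes at (5/24) - ((1/24)*sqrt(407))*i and appears to the power 1; the numerator there equals (16745/6336) + ((463/31680)*sqrt(407))*i, nonzero, and no other factor vanishes.
The branch terms are analytic at this point.
Hence a pole whose order is the multiplicity, 1.

The point is a pole of order 1.


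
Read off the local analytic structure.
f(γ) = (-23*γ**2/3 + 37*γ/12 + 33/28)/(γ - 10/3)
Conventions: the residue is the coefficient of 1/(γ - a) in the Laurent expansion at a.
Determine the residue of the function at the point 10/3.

At the order-1 pole 10/3 set g(γ) = (γ - (10/3))*f(γ) = -23*γ**2/3 + 37*γ/12 + 33/28.
Simple pole: residue = g(a) at a = 10/3, which is -55739/756.

The residue is -55739/756.


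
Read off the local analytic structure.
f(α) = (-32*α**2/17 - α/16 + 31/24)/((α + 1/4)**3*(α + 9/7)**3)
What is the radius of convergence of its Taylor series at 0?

Denominator factor (α + 9/7)^3: pole of order 3 at -9/7, modulus 9/7.
Denominator factor (α + 1/4)^3: pole of order 3 at -1/4, modulus 1/4.
The radius of convergence is the smallest modulus among the singular points: 1/4.

The radius of convergence is 1/4.


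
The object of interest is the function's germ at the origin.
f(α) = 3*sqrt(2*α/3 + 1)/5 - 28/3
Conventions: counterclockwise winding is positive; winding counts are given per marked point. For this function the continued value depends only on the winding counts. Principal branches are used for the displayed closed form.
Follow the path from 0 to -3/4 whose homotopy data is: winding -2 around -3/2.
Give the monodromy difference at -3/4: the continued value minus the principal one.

Continued minus principal equals 0.

The rational part is single-valued and drops out of the difference; each branch term changes only by its own monodromy.
(3/5)*sqrt(1 - α/(-3/2)): winding -2 is even, the square root returns to the same sheet, contribution 0.
Summing the contributions at α = -3/4 gives 0.


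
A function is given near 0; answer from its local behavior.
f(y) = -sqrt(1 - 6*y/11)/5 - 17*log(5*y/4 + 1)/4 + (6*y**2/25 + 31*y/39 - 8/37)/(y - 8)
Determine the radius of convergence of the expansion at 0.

Denominator factor (y - 8): pole of order 1 at 8, modulus 8.
Branch term (-17/4)*log(1 - y/(-4/5)): its argument vanishes at y = -4/5, a logarithmic branch point, modulus 4/5.
Branch term (-1/5)*sqrt(1 - y/(11/6)): its argument vanishes at y = 11/6, a square-root branch point, modulus 11/6.
The radius of convergence is the smallest modulus among the singular points: 4/5.

The radius of convergence is 4/5.


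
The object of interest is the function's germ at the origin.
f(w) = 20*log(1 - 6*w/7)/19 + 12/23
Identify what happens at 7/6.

The point is a logarithmic branch point.

The term (20/19)*log(1 - w/(7/6)) has argument 1 - 7/6/(7/6) = 0 at 7/6: a logarithmic (infinitely-sheeted) branch point; the remaining terms are analytic or single-valued there.


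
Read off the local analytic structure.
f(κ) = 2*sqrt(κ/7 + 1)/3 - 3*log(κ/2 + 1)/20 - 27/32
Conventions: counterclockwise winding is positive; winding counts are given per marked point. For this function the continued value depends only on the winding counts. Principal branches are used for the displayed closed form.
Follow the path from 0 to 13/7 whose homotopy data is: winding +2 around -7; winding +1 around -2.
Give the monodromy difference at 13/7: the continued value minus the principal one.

Continued minus principal equals -(3/10)*pi*i.

The rational part is single-valued and drops out of the difference; each branch term changes only by its own monodromy.
(2/3)*sqrt(1 - κ/(-7)): winding +2 is even, the square root returns to the same sheet, contribution 0.
(-3/20)*log(1 - κ/(-2)): each positive loop around -2 adds 2*pi*i to the log, so winding +1 contributes (-3/20)*(1)*2*pi*i = -(3/10)*pi*i.
Summing the contributions at κ = 13/7 gives -(3/10)*pi*i.


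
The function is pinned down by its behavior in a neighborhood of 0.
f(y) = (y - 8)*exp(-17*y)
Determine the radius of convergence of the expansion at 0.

The factor exp(-17*y) is entire and contributes no finite singular point.
The polynomial part has no poles.
No finite singular points: the Taylor series at 0 converges everywhere.

The radius of convergence is infinite.


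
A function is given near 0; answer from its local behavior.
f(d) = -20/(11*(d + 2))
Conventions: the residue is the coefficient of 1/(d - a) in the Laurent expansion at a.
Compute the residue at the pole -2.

The residue is -20/11.

At the order-1 pole -2 set g(d) = (d - (-2))*f(d) = -20/11.
Simple pole: residue = g(a) at a = -2, which is -20/11.


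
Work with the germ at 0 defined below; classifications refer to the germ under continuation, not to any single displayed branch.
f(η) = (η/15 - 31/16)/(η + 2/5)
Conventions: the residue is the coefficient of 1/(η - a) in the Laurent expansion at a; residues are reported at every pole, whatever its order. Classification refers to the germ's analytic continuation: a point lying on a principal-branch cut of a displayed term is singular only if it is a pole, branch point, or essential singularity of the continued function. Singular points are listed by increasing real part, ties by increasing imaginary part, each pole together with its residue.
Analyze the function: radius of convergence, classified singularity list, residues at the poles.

Denominator factor (η + 2/5): pole of order 1 at -2/5, modulus 2/5.
The radius of convergence is the smallest modulus among the singular points: 2/5.
At the order-1 pole -2/5 set g(η) = (η - (-2/5))*f(η) = η/15 - 31/16.
Simple pole: residue = g(a) at a = -2/5, which is -2357/1200.

Radius of convergence at 0: 2/5.
At -2/5: a pole of order 1; residue -2357/1200.


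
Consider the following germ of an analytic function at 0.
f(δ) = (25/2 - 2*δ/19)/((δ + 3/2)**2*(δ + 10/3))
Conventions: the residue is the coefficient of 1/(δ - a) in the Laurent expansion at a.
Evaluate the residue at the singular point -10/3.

At the order-1 pole -10/3 set g(δ) = (δ - (-10/3))*f(δ) = (25/2 - 2*δ/19)/(δ + 3/2)**2.
Simple pole: residue = g(a) at a = -10/3, which is 8790/2299.

The residue is 8790/2299.


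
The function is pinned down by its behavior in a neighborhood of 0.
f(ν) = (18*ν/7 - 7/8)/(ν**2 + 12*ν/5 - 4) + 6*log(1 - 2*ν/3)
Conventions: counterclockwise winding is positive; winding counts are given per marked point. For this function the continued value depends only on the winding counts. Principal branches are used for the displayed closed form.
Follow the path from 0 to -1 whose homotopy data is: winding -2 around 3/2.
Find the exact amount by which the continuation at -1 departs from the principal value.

The rational part is single-valued and drops out of the difference; each branch term changes only by its own monodromy.
(6)*log(1 - ν/(3/2)): each positive loop around 3/2 adds 2*pi*i to the log, so winding -2 contributes (6)*(-2)*2*pi*i = -(24)*pi*i.
Summing the contributions at ν = -1 gives -(24)*pi*i.

Continued minus principal equals -(24)*pi*i.


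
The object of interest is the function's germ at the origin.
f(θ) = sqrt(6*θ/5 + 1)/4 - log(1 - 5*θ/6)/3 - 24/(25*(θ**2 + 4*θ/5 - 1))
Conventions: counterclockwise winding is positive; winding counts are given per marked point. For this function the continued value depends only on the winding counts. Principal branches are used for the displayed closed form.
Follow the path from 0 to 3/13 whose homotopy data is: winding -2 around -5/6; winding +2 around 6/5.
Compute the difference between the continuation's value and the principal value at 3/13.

Continued minus principal equals -(4/3)*pi*i.

The rational part is single-valued and drops out of the difference; each branch term changes only by its own monodromy.
(1/4)*sqrt(1 - θ/(-5/6)): winding -2 is even, the square root returns to the same sheet, contribution 0.
(-1/3)*log(1 - θ/(6/5)): each positive loop around 6/5 adds 2*pi*i to the log, so winding +2 contributes (-1/3)*(2)*2*pi*i = -(4/3)*pi*i.
Summing the contributions at θ = 3/13 gives -(4/3)*pi*i.


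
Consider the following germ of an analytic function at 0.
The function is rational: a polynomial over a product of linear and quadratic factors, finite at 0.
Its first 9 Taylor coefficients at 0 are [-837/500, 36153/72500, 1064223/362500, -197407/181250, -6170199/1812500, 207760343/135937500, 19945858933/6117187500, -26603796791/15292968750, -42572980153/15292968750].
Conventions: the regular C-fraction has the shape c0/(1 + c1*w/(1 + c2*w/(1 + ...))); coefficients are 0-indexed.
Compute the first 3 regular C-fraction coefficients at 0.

The regular C-fraction coefficients are [-837/500, 1339/4495, -111682816/18056415].

Taylor coefficients (read off): a_0 = -837/500, a_1 = 36153/72500, a_2 = 1064223/362500.
c0 = a_0 = -837/500. Peel one level at a time: if S = 1 + c*w/S' with S'(0) = 1, then c is the w-coefficient of S and S' = c*w/(S - 1).
S_1 = c0/f = 1 + (1339/4495)*w + (111682816/60615075)*w^2 + ...; c1 = 1339/4495.
S_2 = c1*w/(S_1 - 1) = 1 + (-111682816/18056415)*w + ...; c2 = -111682816/18056415.


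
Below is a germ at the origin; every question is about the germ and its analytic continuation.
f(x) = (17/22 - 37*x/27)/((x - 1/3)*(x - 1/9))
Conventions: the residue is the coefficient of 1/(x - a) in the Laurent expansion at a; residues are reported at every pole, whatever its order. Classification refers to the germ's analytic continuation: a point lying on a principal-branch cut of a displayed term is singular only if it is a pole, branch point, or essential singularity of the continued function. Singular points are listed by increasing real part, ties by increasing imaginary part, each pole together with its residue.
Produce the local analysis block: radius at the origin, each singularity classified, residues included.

Denominator factor (x - 1/9): pole of order 1 at 1/9, modulus 1/9.
Denominator factor (x - 1/3): pole of order 1 at 1/3, modulus 1/3.
The radius of convergence is the smallest modulus among the singular points: 1/9.
At the order-1 pole 1/9 set g(x) = (x - (1/9))*f(x) = (17/22 - 37*x/27)/(x - 1/3).
Simple pole: residue = g(a) at a = 1/9, which is -3317/1188.
At the order-1 pole 1/3 set g(x) = (x - (1/3))*f(x) = (17/22 - 37*x/27)/(x - 1/9).
Simple pole: residue = g(a) at a = 1/3, which is 563/396.
List the singular points by increasing real part (a conjugate pair: the negative imaginary part first).

Radius of convergence at 0: 1/9.
At 1/9: a pole of order 1; residue -3317/1188.
At 1/3: a pole of order 1; residue 563/396.


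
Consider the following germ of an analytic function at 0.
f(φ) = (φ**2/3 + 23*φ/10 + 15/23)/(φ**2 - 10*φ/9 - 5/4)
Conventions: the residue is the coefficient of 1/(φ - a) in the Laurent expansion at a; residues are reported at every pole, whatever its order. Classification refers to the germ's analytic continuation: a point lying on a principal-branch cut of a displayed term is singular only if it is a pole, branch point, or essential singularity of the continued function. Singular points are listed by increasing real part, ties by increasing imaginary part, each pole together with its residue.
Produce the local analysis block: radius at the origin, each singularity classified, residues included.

Denominator factor (φ**2 - 10*φ/9 - 5/4): discriminant 505/81, real irrational roots 5/9 + (1/18)*sqrt(505) and 5/9 - (1/18)*sqrt(505); poles of order 1, moduli 5/9 + (1/18)*sqrt(505) and -5/9 + (1/18)*sqrt(505).
The radius of convergence is the smallest modulus among the singular points: -5/9 + (1/18)*sqrt(505).
The factor φ**2 - 10*φ/9 - 5/4 splits as (φ - a)(φ - a') with a = 5/9 - (1/18)*sqrt(505), a' = 5/9 + (1/18)*sqrt(505). At the order-1 pole a set g(φ) = (φ - a)*f(φ) = [φ**2/3 + 23*φ/10 + 15/23] / (φ - a').
Simple pole: residue = g(a) at a = 5/9 - (1/18)*sqrt(505), which is 721/540 - (57061/1254420)*sqrt(505).
The factor φ**2 - 10*φ/9 - 5/4 splits as (φ - a)(φ - a') with a = 5/9 + (1/18)*sqrt(505), a' = 5/9 - (1/18)*sqrt(505). At the order-1 pole a set g(φ) = (φ - a)*f(φ) = [φ**2/3 + 23*φ/10 + 15/23] / (φ - a').
Simple pole: residue = g(a) at a = 5/9 + (1/18)*sqrt(505), which is 721/540 + (57061/1254420)*sqrt(505).
List the singular points by increasing real part (a conjugate pair: the negative imaginary part first).

Radius of convergence at 0: -5/9 + (1/18)*sqrt(505).
At 5/9 - (1/18)*sqrt(505): a pole of order 1; residue 721/540 - (57061/1254420)*sqrt(505).
At 5/9 + (1/18)*sqrt(505): a pole of order 1; residue 721/540 + (57061/1254420)*sqrt(505).


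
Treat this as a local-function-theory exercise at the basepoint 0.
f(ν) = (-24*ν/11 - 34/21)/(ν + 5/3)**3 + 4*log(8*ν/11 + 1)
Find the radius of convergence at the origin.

Denominator factor (ν + 5/3)^3: pole of order 3 at -5/3, modulus 5/3.
Branch term (4)*log(1 - ν/(-11/8)): its argument vanishes at ν = -11/8, a logarithmic branch point, modulus 11/8.
The radius of convergence is the smallest modulus among the singular points: 11/8.

The radius of convergence is 11/8.


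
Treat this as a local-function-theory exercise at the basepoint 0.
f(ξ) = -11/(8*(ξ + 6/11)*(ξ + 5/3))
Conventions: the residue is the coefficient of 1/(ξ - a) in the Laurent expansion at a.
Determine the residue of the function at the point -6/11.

At the order-1 pole -6/11 set g(ξ) = (ξ - (-6/11))*f(ξ) = -11/(8*(ξ + 5/3)).
Simple pole: residue = g(a) at a = -6/11, which is -363/296.

The residue is -363/296.


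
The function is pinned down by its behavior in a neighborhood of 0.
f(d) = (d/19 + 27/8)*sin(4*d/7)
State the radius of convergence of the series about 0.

The factor sin(4*d/7) is entire and contributes no finite singular point.
The polynomial part has no poles.
No finite singular points: the Taylor series at 0 converges everywhere.

The radius of convergence is infinite.


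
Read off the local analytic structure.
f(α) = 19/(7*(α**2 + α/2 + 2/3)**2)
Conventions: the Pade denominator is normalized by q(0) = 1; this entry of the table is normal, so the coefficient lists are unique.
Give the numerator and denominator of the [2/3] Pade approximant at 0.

The Pade approximant has numerator coefficients [171/28, 513/49, -513/49]; denominator coefficients [1, 45/14, 495/112, 81/14].

Taylor coefficients needed (expand at 0): a_0 = 171/28, a_1 = -513/56, a_2 = -513/64, a_3 = 13851/448, a_4 = -78489/7168, a_5 = -789507/14336.
Write the denominator as Q(α) = 1 + q1*α + q2*α^2 + q3*α^3. Requiring Q*f - P = O(α^6) with deg P <= 2 kills the coefficients of α^3..α^5 in Q*f:
  α^3: a_3 + q1*a_2 + q2*a_1 + q3*a_0 = 0, i.e. 13851/448 + (-513/64)*q1 + (-513/56)*q2 + (171/28)*q3 = 0.
  α^4: a_4 + q1*a_3 + q2*a_2 + q3*a_1 = 0, i.e. -78489/7168 + (13851/448)*q1 + (-513/64)*q2 + (-513/56)*q3 = 0.
  α^5: a_5 + q1*a_4 + q2*a_3 + q3*a_2 = 0, i.e. -789507/14336 + (-78489/7168)*q1 + (13851/448)*q2 + (-513/64)*q3 = 0.
Solving this linear system: q1 = 45/14, q2 = 495/112, q3 = 81/14.
The numerator is Q*f truncated at degree 2: P0 = a_0 = 171/28; P1 = a_1 + q1*a_0 = 513/49; P2 = a_2 + q1*a_1 + q2*a_0 = -513/49.


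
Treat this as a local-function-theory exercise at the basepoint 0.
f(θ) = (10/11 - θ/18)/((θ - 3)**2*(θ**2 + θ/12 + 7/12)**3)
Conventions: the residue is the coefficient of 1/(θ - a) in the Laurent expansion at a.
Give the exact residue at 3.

The residue is -200946/133290971.

At the order-2 pole 3 set g(θ) = (θ - (3))^2*f(θ) = (10/11 - θ/18)/(θ**2 + θ/12 + 7/12)**3.
Order-2 pole: residue = g'(a); g'(3) = -200946/133290971, so the residue is -200946/133290971.


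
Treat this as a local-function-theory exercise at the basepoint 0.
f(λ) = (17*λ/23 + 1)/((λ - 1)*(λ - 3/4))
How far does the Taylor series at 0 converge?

Denominator factor (λ - 1): pole of order 1 at 1, modulus 1.
Denominator factor (λ - 3/4): pole of order 1 at 3/4, modulus 3/4.
The radius of convergence is the smallest modulus among the singular points: 3/4.

The radius of convergence is 3/4.


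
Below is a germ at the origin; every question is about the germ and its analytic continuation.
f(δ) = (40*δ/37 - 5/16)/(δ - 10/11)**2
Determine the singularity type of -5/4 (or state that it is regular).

The point is a regular point.

Denominator factors: δ - 10/11 = -95/44 at δ = -5/4 — none vanishes.
So the germ continues analytically to -5/4.


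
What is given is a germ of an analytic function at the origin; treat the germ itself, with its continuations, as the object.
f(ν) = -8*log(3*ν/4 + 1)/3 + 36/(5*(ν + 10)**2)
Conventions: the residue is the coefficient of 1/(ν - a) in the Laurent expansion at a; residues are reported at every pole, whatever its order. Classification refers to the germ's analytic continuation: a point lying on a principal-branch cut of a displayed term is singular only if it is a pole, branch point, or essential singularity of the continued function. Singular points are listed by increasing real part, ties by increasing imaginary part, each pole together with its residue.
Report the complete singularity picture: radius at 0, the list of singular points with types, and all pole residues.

Denominator factor (ν + 10)^2: pole of order 2 at -10, modulus 10.
Branch term (-8/3)*log(1 - ν/(-4/3)): its argument vanishes at ν = -4/3, a logarithmic branch point, modulus 4/3.
The radius of convergence is the smallest modulus among the singular points: 4/3.
The branch term is analytic at -10 and contributes nothing to the residue; only the rational part matters.
At the order-2 pole -10 set g(ν) = (ν - (-10))^2*(rational part) = 36/5.
Order-2 pole: residue = g'(a); g'(-10) = 0, so the residue is 0.
List the singular points by increasing real part (a conjugate pair: the negative imaginary part first).

Radius of convergence at 0: 4/3.
At -10: a pole of order 2; residue 0.
At -4/3: a logarithmic branch point.


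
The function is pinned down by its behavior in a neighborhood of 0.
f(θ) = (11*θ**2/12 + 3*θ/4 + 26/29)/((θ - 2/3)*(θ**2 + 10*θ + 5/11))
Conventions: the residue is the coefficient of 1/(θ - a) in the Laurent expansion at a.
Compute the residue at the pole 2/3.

At the order-1 pole 2/3 set g(θ) = (θ - (2/3))*f(θ) = (11*θ**2/12 + 3*θ/4 + 26/29)/(θ**2 + 10*θ + 5/11).
Simple pole: residue = g(a) at a = 2/3, which is 31075/130326.

The residue is 31075/130326.


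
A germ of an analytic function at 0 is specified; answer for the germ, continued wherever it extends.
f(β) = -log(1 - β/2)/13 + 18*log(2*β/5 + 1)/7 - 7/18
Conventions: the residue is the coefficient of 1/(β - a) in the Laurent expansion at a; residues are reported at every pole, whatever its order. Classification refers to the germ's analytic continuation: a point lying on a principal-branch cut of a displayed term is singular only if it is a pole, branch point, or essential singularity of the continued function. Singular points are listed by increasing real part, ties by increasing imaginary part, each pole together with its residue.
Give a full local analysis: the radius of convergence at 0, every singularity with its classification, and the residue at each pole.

Branch term (18/7)*log(1 - β/(-5/2)): its argument vanishes at β = -5/2, a logarithmic branch point, modulus 5/2.
Branch term (-1/13)*log(1 - β/(2)): its argument vanishes at β = 2, a logarithmic branch point, modulus 2.
The radius of convergence is the smallest modulus among the singular points: 2.
List the singular points by increasing real part (a conjugate pair: the negative imaginary part first).

Radius of convergence at 0: 2.
At -5/2: a logarithmic branch point.
At 2: a logarithmic branch point.


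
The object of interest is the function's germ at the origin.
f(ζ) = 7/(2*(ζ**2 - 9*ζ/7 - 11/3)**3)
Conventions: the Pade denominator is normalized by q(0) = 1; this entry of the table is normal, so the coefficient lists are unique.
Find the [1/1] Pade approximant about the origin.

The Pade approximant has numerator coefficients [-189/2662, -444/14641]; denominator coefficients [1, 1025/693].

Taylor coefficients needed (expand at 0): a_0 = -189/2662, a_1 = 2187/29282, a_2 = -249075/2254714.
Write the denominator as Q(ζ) = 1 + q1*ζ. Requiring Q*f - P = O(ζ^3) with deg P <= 1 kills the coefficients of ζ^2..ζ^2 in Q*f:
  ζ^2: a_2 + q1*a_1 = 0, i.e. -249075/2254714 + (2187/29282)*q1 = 0.
Solving this linear system: q1 = 1025/693.
The numerator is Q*f truncated at degree 1: P0 = a_0 = -189/2662; P1 = a_1 + q1*a_0 = -444/14641.


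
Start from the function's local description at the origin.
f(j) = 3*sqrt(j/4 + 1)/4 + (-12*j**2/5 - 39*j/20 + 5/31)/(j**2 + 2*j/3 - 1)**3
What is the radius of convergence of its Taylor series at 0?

The radius of convergence is -1/3 + (1/3)*sqrt(10).

Denominator factor (j**2 + 2*j/3 - 1)^3: discriminant 40/9, real irrational roots -1/3 + (1/3)*sqrt(10) and -1/3 - (1/3)*sqrt(10); poles of order 3, moduli -1/3 + (1/3)*sqrt(10) and 1/3 + (1/3)*sqrt(10).
Branch term (3/4)*sqrt(1 - j/(-4)): its argument vanishes at j = -4, a square-root branch point, modulus 4.
The radius of convergence is the smallest modulus among the singular points: -1/3 + (1/3)*sqrt(10).


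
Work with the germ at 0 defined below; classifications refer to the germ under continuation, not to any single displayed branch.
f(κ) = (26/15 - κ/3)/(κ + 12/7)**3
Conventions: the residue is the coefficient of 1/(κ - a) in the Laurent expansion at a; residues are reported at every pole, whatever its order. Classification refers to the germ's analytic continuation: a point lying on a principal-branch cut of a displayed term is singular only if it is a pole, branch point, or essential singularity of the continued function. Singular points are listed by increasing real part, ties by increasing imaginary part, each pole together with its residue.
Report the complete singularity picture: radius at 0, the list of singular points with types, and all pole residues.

Radius of convergence at 0: 12/7.
At -12/7: a pole of order 3; residue 0.

Denominator factor (κ + 12/7)^3: pole of order 3 at -12/7, modulus 12/7.
The radius of convergence is the smallest modulus among the singular points: 12/7.
At the order-3 pole -12/7 set g(κ) = (κ - (-12/7))^3*f(κ) = 26/15 - κ/3.
Order-3 pole: residue = g''(a)/2; g''(-12/7) = 0, so the residue is 0.


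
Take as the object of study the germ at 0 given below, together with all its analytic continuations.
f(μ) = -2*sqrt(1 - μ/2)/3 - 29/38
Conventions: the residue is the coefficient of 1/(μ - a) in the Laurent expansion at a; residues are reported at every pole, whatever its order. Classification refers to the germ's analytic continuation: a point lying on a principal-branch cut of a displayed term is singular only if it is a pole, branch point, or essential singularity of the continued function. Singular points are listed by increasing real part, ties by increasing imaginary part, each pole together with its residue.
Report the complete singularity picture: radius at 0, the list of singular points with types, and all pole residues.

Branch term (-2/3)*sqrt(1 - μ/(2)): its argument vanishes at μ = 2, a square-root branch point, modulus 2.
The radius of convergence is the smallest modulus among the singular points: 2.

Radius of convergence at 0: 2.
At 2: an algebraic (square-root) branch point.


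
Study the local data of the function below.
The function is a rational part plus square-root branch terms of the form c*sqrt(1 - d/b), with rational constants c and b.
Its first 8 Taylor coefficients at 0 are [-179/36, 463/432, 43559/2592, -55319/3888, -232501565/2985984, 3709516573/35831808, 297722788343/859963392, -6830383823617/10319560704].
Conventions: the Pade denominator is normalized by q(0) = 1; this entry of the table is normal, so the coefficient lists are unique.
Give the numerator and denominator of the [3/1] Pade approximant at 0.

Taylor coefficients needed (read off): a_0 = -179/36, a_1 = 463/432, a_2 = 43559/2592, a_3 = -55319/3888, a_4 = -232501565/2985984.
Write the denominator as Q(d) = 1 + q1*d. Requiring Q*f - P = O(d^5) with deg P <= 3 kills the coefficients of d^4..d^4 in Q*f:
  d^4: a_4 + q1*a_3 = 0, i.e. -232501565/2985984 + (-55319/3888)*q1 = 0.
Solving this linear system: q1 = -232501565/42484992.
The numerator is Q*f truncated at degree 3: P0 = a_0 = -179/36; P1 = a_1 + q1*a_0 = 4806332527/169939968; P2 = a_2 + q1*a_1 = 2478836253/226586624; P3 = a_3 + q1*a_2 = -48124912969/453173248.

The Pade approximant has numerator coefficients [-179/36, 4806332527/169939968, 2478836253/226586624, -48124912969/453173248]; denominator coefficients [1, -232501565/42484992].


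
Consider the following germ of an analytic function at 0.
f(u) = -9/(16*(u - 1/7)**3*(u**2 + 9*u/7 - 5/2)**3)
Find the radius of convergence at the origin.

The radius of convergence is 1/7.

Denominator factor (u - 1/7)^3: pole of order 3 at 1/7, modulus 1/7.
Denominator factor (u**2 + 9*u/7 - 5/2)^3: discriminant 571/49, real irrational roots -9/14 + (1/14)*sqrt(571) and -9/14 - (1/14)*sqrt(571); poles of order 3, moduli -9/14 + (1/14)*sqrt(571) and 9/14 + (1/14)*sqrt(571).
The radius of convergence is the smallest modulus among the singular points: 1/7.


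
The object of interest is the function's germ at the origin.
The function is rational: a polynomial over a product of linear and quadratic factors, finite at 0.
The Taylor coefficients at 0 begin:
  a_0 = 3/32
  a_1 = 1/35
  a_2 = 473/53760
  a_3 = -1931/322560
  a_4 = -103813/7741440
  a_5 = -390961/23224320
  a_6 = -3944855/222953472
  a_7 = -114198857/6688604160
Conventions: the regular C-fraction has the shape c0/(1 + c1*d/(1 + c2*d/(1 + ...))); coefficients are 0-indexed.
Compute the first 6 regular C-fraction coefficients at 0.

Taylor coefficients (read off): a_0 = 3/32, a_1 = 1/35, a_2 = 473/53760, a_3 = -1931/322560, a_4 = -103813/7741440, a_5 = -390961/23224320.
c0 = a_0 = 3/32. Peel one level at a time: if S = 1 + c*d/S' with S'(0) = 1, then c is the d-coefficient of S and S' = c*d/(S - 1).
S_1 = c0/f = 1 + (-32/105)*d + (-19/19600)*d^2 + ...; c1 = -32/105.
S_2 = c1*d/(S_1 - 1) = 1 + (-57/17920)*d + (79785/262144)*d^2 + ...; c2 = -57/17920.
S_3 = c2*d/(S_2 - 1) = 1 + (930825/9728)*d + (13361985/1444)*d^2 + ...; c3 = 930825/9728.
S_4 = c3*d/(S_3 - 1) = 1 + (-5429632/56145)*d + (-2714816/8732025)*d^2 + ...; c4 = -5429632/56145.
S_5 = c4*d/(S_4 - 1) = 1 + (-19/5910)*d + ...; c5 = -19/5910.

The regular C-fraction coefficients are [3/32, -32/105, -57/17920, 930825/9728, -5429632/56145, -19/5910].


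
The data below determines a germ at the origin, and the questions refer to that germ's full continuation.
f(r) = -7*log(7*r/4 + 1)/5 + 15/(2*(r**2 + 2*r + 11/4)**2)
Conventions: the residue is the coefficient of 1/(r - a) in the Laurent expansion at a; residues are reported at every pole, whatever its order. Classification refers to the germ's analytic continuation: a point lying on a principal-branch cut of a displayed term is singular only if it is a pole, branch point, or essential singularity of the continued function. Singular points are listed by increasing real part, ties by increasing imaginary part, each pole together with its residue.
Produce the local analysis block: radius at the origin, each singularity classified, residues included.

Radius of convergence at 0: 4/7.
At (-1) - ((1/2)*sqrt(7))*i: a pole of order 2; residue ((15/49)*sqrt(7))*i.
At (-1) + ((1/2)*sqrt(7))*i: a pole of order 2; residue -((15/49)*sqrt(7))*i.
At -4/7: a logarithmic branch point.

Denominator factor (r**2 + 2*r + 11/4)^2: discriminant -7, complex-conjugate roots (-1) + ((1/2)*sqrt(7))*i and (-1) - ((1/2)*sqrt(7))*i; poles of order 2, moduli (1/2)*sqrt(11) and (1/2)*sqrt(11).
Branch term (-7/5)*log(1 - r/(-4/7)): its argument vanishes at r = -4/7, a logarithmic branch point, modulus 4/7.
The radius of convergence is the smallest modulus among the singular points: 4/7.
The branch term is analytic at (-1) - ((1/2)*sqrt(7))*i and contributes nothing to the residue; only the rational part matters.
The factor r**2 + 2*r + 11/4 splits as (r - a)(r - a') with a = (-1) - ((1/2)*sqrt(7))*i, a' = (-1) + ((1/2)*sqrt(7))*i. At the order-2 pole a set g(r) = (r - a)^2*(rational part) = [15/2] / (r - a')^2.
Order-2 pole: residue = g'(a); g'((-1) - ((1/2)*sqrt(7))*i) = ((15/49)*sqrt(7))*i, so the residue is ((15/49)*sqrt(7))*i.
The branch term is analytic at (-1) + ((1/2)*sqrt(7))*i and contributes nothing to the residue; only the rational part matters.
The factor r**2 + 2*r + 11/4 splits as (r - a)(r - a') with a = (-1) + ((1/2)*sqrt(7))*i, a' = (-1) - ((1/2)*sqrt(7))*i. At the order-2 pole a set g(r) = (r - a)^2*(rational part) = [15/2] / (r - a')^2.
Order-2 pole: residue = g'(a); g'((-1) + ((1/2)*sqrt(7))*i) = -((15/49)*sqrt(7))*i, so the residue is -((15/49)*sqrt(7))*i.
List the singular points by increasing real part (a conjugate pair: the negative imaginary part first).


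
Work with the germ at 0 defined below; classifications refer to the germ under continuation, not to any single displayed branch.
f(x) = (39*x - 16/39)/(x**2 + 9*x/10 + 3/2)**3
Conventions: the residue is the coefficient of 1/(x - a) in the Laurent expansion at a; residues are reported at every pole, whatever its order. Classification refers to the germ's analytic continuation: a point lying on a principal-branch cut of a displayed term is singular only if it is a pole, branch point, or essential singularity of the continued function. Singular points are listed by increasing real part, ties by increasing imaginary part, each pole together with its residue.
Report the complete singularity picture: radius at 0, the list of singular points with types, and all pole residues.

Denominator factor (x**2 + 9*x/10 + 3/2)^3: discriminant -519/100, complex-conjugate roots (-9/20) + ((1/20)*sqrt(519))*i and (-9/20) - ((1/20)*sqrt(519))*i; poles of order 3, moduli (1/2)*sqrt(6) and (1/2)*sqrt(6).
The radius of convergence is the smallest modulus among the singular points: (1/2)*sqrt(6).
The factor x**2 + 9*x/10 + 3/2 splits as (x - a)(x - a') with a = (-9/20) - ((1/20)*sqrt(519))*i, a' = (-9/20) + ((1/20)*sqrt(519))*i. At the order-3 pole a set g(x) = (x - a)^3*f(x) = [39*x - 16/39] / (x - a')^3.
Order-3 pole: residue = g''(a)/2; g''((-9/20) - ((1/20)*sqrt(519))*i) = -((280180000/1817378667)*sqrt(519))*i, so the residue is -((140090000/1817378667)*sqrt(519))*i.
The factor x**2 + 9*x/10 + 3/2 splits as (x - a)(x - a') with a = (-9/20) + ((1/20)*sqrt(519))*i, a' = (-9/20) - ((1/20)*sqrt(519))*i. At the order-3 pole a set g(x) = (x - a)^3*f(x) = [39*x - 16/39] / (x - a')^3.
Order-3 pole: residue = g''(a)/2; g''((-9/20) + ((1/20)*sqrt(519))*i) = ((280180000/1817378667)*sqrt(519))*i, so the residue is ((140090000/1817378667)*sqrt(519))*i.
List the singular points by increasing real part (a conjugate pair: the negative imaginary part first).

Radius of convergence at 0: (1/2)*sqrt(6).
At (-9/20) - ((1/20)*sqrt(519))*i: a pole of order 3; residue -((140090000/1817378667)*sqrt(519))*i.
At (-9/20) + ((1/20)*sqrt(519))*i: a pole of order 3; residue ((140090000/1817378667)*sqrt(519))*i.


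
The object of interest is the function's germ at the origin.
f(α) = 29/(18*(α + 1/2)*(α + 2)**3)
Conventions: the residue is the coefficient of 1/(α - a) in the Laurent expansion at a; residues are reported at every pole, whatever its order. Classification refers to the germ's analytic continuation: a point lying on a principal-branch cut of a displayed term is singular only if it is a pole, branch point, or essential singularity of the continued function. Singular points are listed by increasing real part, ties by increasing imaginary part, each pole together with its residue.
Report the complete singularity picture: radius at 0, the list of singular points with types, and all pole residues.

Denominator factor (α + 1/2): pole of order 1 at -1/2, modulus 1/2.
Denominator factor (α + 2)^3: pole of order 3 at -2, modulus 2.
The radius of convergence is the smallest modulus among the singular points: 1/2.
At the order-3 pole -2 set g(α) = (α - (-2))^3*f(α) = 29/(18*(α + 1/2)).
Order-3 pole: residue = g''(a)/2; g''(-2) = -232/243, so the residue is -116/243.
At the order-1 pole -1/2 set g(α) = (α - (-1/2))*f(α) = 29/(18*(α + 2)**3).
Simple pole: residue = g(a) at a = -1/2, which is 116/243.
List the singular points by increasing real part (a conjugate pair: the negative imaginary part first).

Radius of convergence at 0: 1/2.
At -2: a pole of order 3; residue -116/243.
At -1/2: a pole of order 1; residue 116/243.


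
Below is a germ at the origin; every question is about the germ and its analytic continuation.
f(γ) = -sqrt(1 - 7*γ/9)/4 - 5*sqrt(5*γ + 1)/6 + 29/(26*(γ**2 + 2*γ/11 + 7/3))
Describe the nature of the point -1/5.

The point is an algebraic (square-root) branch point.

The term (-5/6)*sqrt(1 - γ/(-1/5)) has argument 1 - -1/5/(-1/5) = 0 at -1/5: a square-root (algebraic, two-sheeted) branch point; the remaining terms are analytic or single-valued there.


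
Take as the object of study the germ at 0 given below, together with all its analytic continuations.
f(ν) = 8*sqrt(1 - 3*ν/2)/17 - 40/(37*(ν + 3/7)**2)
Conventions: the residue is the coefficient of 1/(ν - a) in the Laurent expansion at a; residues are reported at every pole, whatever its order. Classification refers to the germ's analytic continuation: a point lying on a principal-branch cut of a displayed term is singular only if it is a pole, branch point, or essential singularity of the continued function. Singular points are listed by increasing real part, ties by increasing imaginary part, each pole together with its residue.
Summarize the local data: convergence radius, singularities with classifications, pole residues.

Radius of convergence at 0: 3/7.
At -3/7: a pole of order 2; residue 0.
At 2/3: an algebraic (square-root) branch point.

Denominator factor (ν + 3/7)^2: pole of order 2 at -3/7, modulus 3/7.
Branch term (8/17)*sqrt(1 - ν/(2/3)): its argument vanishes at ν = 2/3, a square-root branch point, modulus 2/3.
The radius of convergence is the smallest modulus among the singular points: 3/7.
The branch term is analytic at -3/7 and contributes nothing to the residue; only the rational part matters.
At the order-2 pole -3/7 set g(ν) = (ν - (-3/7))^2*(rational part) = -40/37.
Order-2 pole: residue = g'(a); g'(-3/7) = 0, so the residue is 0.
List the singular points by increasing real part (a conjugate pair: the negative imaginary part first).


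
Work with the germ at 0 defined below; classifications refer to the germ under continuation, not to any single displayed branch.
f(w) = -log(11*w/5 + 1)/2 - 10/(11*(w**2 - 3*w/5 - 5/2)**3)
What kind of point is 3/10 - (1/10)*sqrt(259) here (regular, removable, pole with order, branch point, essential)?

The point is a pole of order 3.

The denominator factor w**2 - 3*w/5 - 5/2 vanishes at 3/10 - (1/10)*sqrt(259) and appears to the power 3; the numerator there equals -10/11, nonzero, and no other factor vanishes.
The branch terms are analytic at this point.
Hence a pole whose order is the multiplicity, 3.


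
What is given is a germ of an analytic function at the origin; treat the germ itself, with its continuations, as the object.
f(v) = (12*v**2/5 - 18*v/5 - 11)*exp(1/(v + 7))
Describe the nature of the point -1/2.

The point is a regular point.

There is no denominator, hence no pole anywhere.
The essential point of exp(1/(v - (-7))) is -7, not -1/2.
So the germ continues analytically to -1/2.
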